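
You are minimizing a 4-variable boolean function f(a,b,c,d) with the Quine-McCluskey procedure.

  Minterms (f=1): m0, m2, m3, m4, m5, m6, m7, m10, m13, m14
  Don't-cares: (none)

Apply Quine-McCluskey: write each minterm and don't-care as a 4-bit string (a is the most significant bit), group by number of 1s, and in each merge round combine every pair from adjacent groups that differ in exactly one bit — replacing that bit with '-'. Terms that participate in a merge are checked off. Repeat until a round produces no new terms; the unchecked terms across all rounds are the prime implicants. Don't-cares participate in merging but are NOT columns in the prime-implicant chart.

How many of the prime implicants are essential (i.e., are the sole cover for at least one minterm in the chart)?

4

Round 0: 0000✓ 0010✓ 0011✓ 0100✓ 0101✓ 0110✓ 0111✓ 1010✓ 1101✓ 1110✓
Round 1: -010✓ -101 -110✓ 0-00✓ 0-10✓ 0-11✓ 00-0✓ 001-✓ 01-0✓ 01-1✓ 010-✓ 011-✓ 1-10✓
Round 2: --10 0--0 0-1- 01--
PIs = {--10, -101, 0--0, 0-1-, 01--}
Coverage chart:
  m0: 0--0 ←essential
  m2: --10,0--0,0-1-
  m3: 0-1- ←essential
  m4: 0--0,01--
  m5: -101,01--
  m6: --10,0--0,0-1-,01--
  m7: 0-1-,01--
  m10: --10 ←essential
  m13: -101 ←essential
  m14: --10 ←essential
Essential: --10, -101, 0--0, 0-1-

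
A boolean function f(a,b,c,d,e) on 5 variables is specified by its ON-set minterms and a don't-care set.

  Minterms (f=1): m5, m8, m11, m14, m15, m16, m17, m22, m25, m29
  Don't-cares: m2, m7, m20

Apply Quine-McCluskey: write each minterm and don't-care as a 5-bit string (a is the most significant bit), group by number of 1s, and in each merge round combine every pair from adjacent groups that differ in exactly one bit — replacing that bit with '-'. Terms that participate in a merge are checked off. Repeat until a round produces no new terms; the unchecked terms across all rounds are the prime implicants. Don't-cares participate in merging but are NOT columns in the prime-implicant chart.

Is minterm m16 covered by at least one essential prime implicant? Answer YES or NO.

Round 0: 00010 00101✓ 00111✓ 01000 01011✓ 01110✓ 01111✓ 10000✓ 10001✓ 10100✓ 10110✓ 11001✓ 11101✓
Round 1: 0-111 001-1 01-11 0111- 1-001 10-00 1000- 101-0 11-01
PIs = {0-111, 00010, 001-1, 01-11, 01000, 0111-, 1-001, 10-00, 1000-, 101-0, 11-01}
Coverage chart:
  m5: 001-1 ←essential
  m8: 01000 ←essential
  m11: 01-11 ←essential
  m14: 0111- ←essential
  m15: 0-111,01-11,0111-
  m16: 10-00,1000-
  m17: 1-001,1000-
  m22: 101-0 ←essential
  m25: 1-001,11-01
  m29: 11-01 ←essential
Essential: 001-1, 01-11, 01000, 0111-, 101-0, 11-01

NO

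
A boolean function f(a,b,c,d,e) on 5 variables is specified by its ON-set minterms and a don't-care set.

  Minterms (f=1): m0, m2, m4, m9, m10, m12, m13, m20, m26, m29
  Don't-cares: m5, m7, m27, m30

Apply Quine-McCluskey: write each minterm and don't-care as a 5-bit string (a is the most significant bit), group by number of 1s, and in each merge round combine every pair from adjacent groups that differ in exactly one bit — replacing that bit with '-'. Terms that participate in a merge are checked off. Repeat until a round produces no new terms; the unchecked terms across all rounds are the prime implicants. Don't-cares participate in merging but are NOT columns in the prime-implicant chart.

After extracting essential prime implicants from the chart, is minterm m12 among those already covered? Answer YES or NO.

size-2^0 implicants → 00000(✓)  00010(✓)  00100(✓)  00101(✓)  00111(✓)  01001(✓)  01010(✓)  01100(✓)  01101(✓)  10100(✓)  11010(✓)  11011(✓)  11101(✓)  11110(✓)
size-2^1 implicants → -0100  -1010  -1101  0-010  0-100(✓)  0-101(✓)  00-00  000-0  001-1  0010-(✓)  01-01  0110-(✓)  11-10  1101-
size-2^2 implicants → 0-10-
Unchecked terms (primes): -0100, -1010, -1101, 0-010, 0-10-, 00-00, 000-0, 001-1, 01-01, 11-10, 1101-
Minterm coverage:
  m0 ⊆ 00-00,000-0
  m2 ⊆ 0-010,000-0
  m4 ⊆ -0100,0-10-,00-00
  m9 ⊆ 01-01 [E]
  m10 ⊆ -1010,0-010
  m12 ⊆ 0-10- [E]
  m13 ⊆ -1101,0-10-,01-01
  m20 ⊆ -0100 [E]
  m26 ⊆ -1010,11-10,1101-
  m29 ⊆ -1101 [E]
E = {-0100, -1101, 0-10-, 01-01}

YES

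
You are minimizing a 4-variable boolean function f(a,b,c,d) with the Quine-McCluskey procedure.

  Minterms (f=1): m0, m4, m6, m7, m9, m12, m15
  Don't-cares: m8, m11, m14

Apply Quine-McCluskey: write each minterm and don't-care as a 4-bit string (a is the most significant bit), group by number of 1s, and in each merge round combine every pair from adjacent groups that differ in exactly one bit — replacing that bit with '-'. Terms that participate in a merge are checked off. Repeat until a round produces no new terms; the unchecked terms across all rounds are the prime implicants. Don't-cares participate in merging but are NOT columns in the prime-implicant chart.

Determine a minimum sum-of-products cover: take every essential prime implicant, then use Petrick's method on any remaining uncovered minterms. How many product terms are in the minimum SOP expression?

3

Round 0: 0000✓ 0100✓ 0110✓ 0111✓ 1000✓ 1001✓ 1011✓ 1100✓ 1110✓ 1111✓
Round 1: -000✓ -100✓ -110✓ -111✓ 0-00✓ 01-0✓ 011-✓ 1-00✓ 1-11 10-1 100- 11-0✓ 111-✓
Round 2: --00 -1-0 -11-
PIs = {--00, -1-0, -11-, 1-11, 10-1, 100-}
Coverage chart:
  m0: --00 ←essential
  m4: --00,-1-0
  m6: -1-0,-11-
  m7: -11- ←essential
  m9: 10-1,100-
  m12: --00,-1-0
  m15: -11-,1-11
Essential: --00, -11-
Petrick residual → 10-1
Min cover (3 terms): c'd' + bc + ab'd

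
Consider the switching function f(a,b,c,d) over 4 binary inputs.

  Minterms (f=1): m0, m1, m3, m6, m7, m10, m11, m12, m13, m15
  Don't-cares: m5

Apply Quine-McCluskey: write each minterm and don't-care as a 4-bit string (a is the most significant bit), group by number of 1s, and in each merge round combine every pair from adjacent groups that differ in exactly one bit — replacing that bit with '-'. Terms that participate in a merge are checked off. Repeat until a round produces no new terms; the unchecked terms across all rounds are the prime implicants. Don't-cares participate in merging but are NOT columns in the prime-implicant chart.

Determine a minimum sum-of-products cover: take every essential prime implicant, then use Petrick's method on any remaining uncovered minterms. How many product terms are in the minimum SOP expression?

Round 0: 0000✓ 0001✓ 0011✓ 0101✓ 0110✓ 0111✓ 1010✓ 1011✓ 1100✓ 1101✓ 1111✓
Round 1: -011✓ -101✓ -111✓ 0-01✓ 0-11✓ 00-1✓ 000- 01-1✓ 011- 1-11✓ 101- 11-1✓ 110-
Round 2: --11 -1-1 0--1
PIs = {--11, -1-1, 0--1, 000-, 011-, 101-, 110-}
Coverage chart:
  m0: 000- ←essential
  m1: 0--1,000-
  m3: --11,0--1
  m6: 011- ←essential
  m7: --11,-1-1,0--1,011-
  m10: 101- ←essential
  m11: --11,101-
  m12: 110- ←essential
  m13: -1-1,110-
  m15: --11,-1-1
Essential: 000-, 011-, 101-, 110-
Petrick residual → --11
Min cover (5 terms): cd + a'b'c' + a'bc + ab'c + abc'

5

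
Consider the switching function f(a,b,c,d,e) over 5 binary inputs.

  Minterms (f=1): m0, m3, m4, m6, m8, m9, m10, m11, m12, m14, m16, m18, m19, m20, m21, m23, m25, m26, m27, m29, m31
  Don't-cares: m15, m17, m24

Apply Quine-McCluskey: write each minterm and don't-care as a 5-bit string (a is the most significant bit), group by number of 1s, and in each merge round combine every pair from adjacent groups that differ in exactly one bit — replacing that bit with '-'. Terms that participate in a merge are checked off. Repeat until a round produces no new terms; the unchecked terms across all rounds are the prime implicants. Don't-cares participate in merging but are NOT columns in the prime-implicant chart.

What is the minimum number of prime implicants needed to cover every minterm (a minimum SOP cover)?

[col 0] 00000*, 00011*, 00100*, 00110*, 01000*, 01001*, 01010*, 01011*, 01100*, 01110*, 01111*, 10000*, 10001*, 10010*, 10011*, 10100*, 10101*, 10111*, 11000*, 11001*, 11010*, 11011*, 11101*, 11111*
[col 1] -0000*, -0011*, -0100*, -1000*, -1001*, -1010*, -1011*, -1111*, 0-000*, 0-011*, 0-100*, 0-110*, 00-00*, 001-0*, 01-00*, 01-10*, 01-11*, 010-0*, 010-1*, 0100-*, 0101-*, 011-0*, 0111-*, 1-000*, 1-001*, 1-010*, 1-011*, 1-101*, 1-111*, 10-00*, 10-01*, 10-11*, 100-0*, 100-1*, 1000-*, 1001-*, 101-1*, 1010-*, 11-01*, 11-11*, 110-0*, 110-1*, 1100-*, 1101-*, 111-1*
[col 2] --000, --011, -0-00, -1-11, -10-0*, -10-1*, -100-*, -101-*, 0--00, 0-1-0, 01--0, 01-1-, 010--*, 1--01*, 1--11*, 1-0-0*, 1-0-1*, 1-00-*, 1-01-*, 1-1-1*, 10--1*, 10-0-, 100--*, 11--1*, 110--*
[col 3] -10--, 1---1, 1-0--
Prime implicants: --000, --011, -0-00, -1-11, -10--, 0--00, 0-1-0, 01--0, 01-1-, 1---1, 1-0--, 10-0-
PI chart (minterm → PIs covering it):
  0 | --000,-0-00,0--00
  3 | --011  (sole → essential)
  4 | -0-00,0--00,0-1-0
  6 | 0-1-0  (sole → essential)
  8 | --000,-10--,0--00,01--0
  9 | -10--  (sole → essential)
  10 | -10--,01--0,01-1-
  11 | --011,-1-11,-10--,01-1-
  12 | 0--00,0-1-0,01--0
  14 | 0-1-0,01--0,01-1-
  16 | --000,-0-00,1-0--,10-0-
  18 | 1-0--  (sole → essential)
  19 | --011,1---1,1-0--
  20 | -0-00,10-0-
  21 | 1---1,10-0-
  23 | 1---1  (sole → essential)
  25 | -10--,1---1,1-0--
  26 | -10--,1-0--
  27 | --011,-1-11,-10--,1---1,1-0--
  29 | 1---1  (sole → essential)
  31 | -1-11,1---1
Essential prime implicants: --011, -10--, 0-1-0, 1---1, 1-0--
Petrick residual → -0-00
Minimum SOP uses 6 PIs: c'de + b'd'e' + bc' + a'ce' + ae + ac'

6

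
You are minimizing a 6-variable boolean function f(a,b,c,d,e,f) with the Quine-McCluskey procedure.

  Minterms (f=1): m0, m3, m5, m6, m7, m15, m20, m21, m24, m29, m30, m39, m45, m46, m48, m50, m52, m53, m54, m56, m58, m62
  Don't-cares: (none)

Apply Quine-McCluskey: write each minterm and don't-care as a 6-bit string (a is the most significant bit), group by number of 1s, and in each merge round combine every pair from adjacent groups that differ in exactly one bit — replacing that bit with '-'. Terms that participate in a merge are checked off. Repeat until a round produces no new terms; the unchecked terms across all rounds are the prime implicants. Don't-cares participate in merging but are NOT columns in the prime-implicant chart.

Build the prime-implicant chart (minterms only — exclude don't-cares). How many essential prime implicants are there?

[col 0] 000000, 000011*, 000101*, 000110*, 000111*, 001111*, 010100*, 010101*, 011000*, 011101*, 011110*, 100111*, 101101, 101110*, 110000*, 110010*, 110100*, 110101*, 110110*, 111000*, 111010*, 111110*
[col 1] -00111, -10100*, -10101*, -11000, -11110, 0-0101, 00-111, 000-11, 0001-1, 00011-, 01-101, 01010-*, 1-1110, 11-000*, 11-010*, 11-110*, 110-00*, 110-10*, 1100-0*, 1101-0*, 11010-*, 111-10*, 1110-0*
[col 2] -1010-, 11--10, 11-0-0, 110--0
Prime implicants: -00111, -1010-, -11000, -11110, 0-0101, 00-111, 000-11, 000000, 0001-1, 00011-, 01-101, 1-1110, 101101, 11--10, 11-0-0, 110--0
PI chart (minterm → PIs covering it):
  0 | 000000  (sole → essential)
  3 | 000-11  (sole → essential)
  5 | 0-0101,0001-1
  6 | 00011-  (sole → essential)
  7 | -00111,00-111,000-11,0001-1,00011-
  15 | 00-111  (sole → essential)
  20 | -1010-  (sole → essential)
  21 | -1010-,0-0101,01-101
  24 | -11000  (sole → essential)
  29 | 01-101  (sole → essential)
  30 | -11110  (sole → essential)
  39 | -00111  (sole → essential)
  45 | 101101  (sole → essential)
  46 | 1-1110  (sole → essential)
  48 | 11-0-0,110--0
  50 | 11--10,11-0-0,110--0
  52 | -1010-,110--0
  53 | -1010-  (sole → essential)
  54 | 11--10,110--0
  56 | -11000,11-0-0
  58 | 11--10,11-0-0
  62 | -11110,1-1110,11--10
Essential prime implicants: -00111, -1010-, -11000, -11110, 00-111, 000-11, 000000, 00011-, 01-101, 1-1110, 101101

11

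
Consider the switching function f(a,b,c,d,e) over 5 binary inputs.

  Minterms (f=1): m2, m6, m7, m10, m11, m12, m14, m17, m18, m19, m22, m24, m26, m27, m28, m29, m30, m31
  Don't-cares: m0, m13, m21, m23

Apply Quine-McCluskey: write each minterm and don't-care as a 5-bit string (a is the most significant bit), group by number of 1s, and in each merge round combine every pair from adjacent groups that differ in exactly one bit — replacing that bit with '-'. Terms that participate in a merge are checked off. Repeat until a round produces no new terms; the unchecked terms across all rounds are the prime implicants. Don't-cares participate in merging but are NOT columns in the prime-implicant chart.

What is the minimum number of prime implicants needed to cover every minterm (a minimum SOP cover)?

[col 0] 00000*, 00010*, 00110*, 00111*, 01010*, 01011*, 01100*, 01101*, 01110*, 10001*, 10010*, 10011*, 10101*, 10110*, 10111*, 11000*, 11010*, 11011*, 11100*, 11101*, 11110*, 11111*
[col 1] -0010*, -0110*, -0111*, -1010*, -1011*, -1100*, -1101*, -1110*, 0-010*, 0-110*, 00-10*, 000-0, 0011-*, 01-10*, 0101-*, 011-0*, 0110-*, 1-010*, 1-011*, 1-101*, 1-110*, 1-111*, 10-01*, 10-10*, 10-11*, 100-1*, 1001-*, 101-1*, 1011-*, 11-00*, 11-10*, 11-11*, 110-0*, 1101-*, 111-0*, 111-1*, 1110-*, 1111-*
[col 2] --010*, --110*, -0-10*, -011-, -1-10*, -101-, -11-0, -110-, 0--10*, 1--10*, 1--11*, 1-01-*, 1-1-1, 1-11-*, 10--1, 10-1-*, 11--0, 11-1-*, 111--
[col 3] ---10, 1--1-
Prime implicants: ---10, -011-, -101-, -11-0, -110-, 000-0, 1--1-, 1-1-1, 10--1, 11--0, 111--
PI chart (minterm → PIs covering it):
  2 | ---10,000-0
  6 | ---10,-011-
  7 | -011-  (sole → essential)
  10 | ---10,-101-
  11 | -101-  (sole → essential)
  12 | -11-0,-110-
  14 | ---10,-11-0
  17 | 10--1  (sole → essential)
  18 | ---10,1--1-
  19 | 1--1-,10--1
  22 | ---10,-011-,1--1-
  24 | 11--0  (sole → essential)
  26 | ---10,-101-,1--1-,11--0
  27 | -101-,1--1-
  28 | -11-0,-110-,11--0,111--
  29 | -110-,1-1-1,111--
  30 | ---10,-11-0,1--1-,11--0,111--
  31 | 1--1-,1-1-1,111--
Essential prime implicants: -011-, -101-, 10--1, 11--0
Petrick residual → ---10, -11-0, 1-1-1
Minimum SOP uses 7 PIs: de' + b'cd + bc'd + bce' + ace + ab'e + abe'

7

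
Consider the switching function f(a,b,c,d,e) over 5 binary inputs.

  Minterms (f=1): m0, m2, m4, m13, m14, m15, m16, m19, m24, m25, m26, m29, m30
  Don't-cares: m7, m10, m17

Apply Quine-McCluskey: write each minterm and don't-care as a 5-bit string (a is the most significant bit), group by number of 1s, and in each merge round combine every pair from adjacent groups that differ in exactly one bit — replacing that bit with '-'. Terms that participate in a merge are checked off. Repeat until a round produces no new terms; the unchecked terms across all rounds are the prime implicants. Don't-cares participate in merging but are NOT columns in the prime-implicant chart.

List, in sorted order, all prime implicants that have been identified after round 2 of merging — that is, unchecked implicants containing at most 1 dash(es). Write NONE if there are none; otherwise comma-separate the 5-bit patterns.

-0000, -1101, 0-010, 0-111, 00-00, 000-0, 011-1, 0111-, 100-1, 11-01, 110-0

[col 0] 00000*, 00010*, 00100*, 00111*, 01010*, 01101*, 01110*, 01111*, 10000*, 10001*, 10011*, 11000*, 11001*, 11010*, 11101*, 11110*
[col 1] -0000, -1010*, -1101, -1110*, 0-010, 0-111, 00-00, 000-0, 01-10*, 011-1, 0111-, 1-000*, 1-001*, 100-1, 1000-*, 11-01, 11-10*, 110-0, 1100-*
[col 2] -1-10, 1-00-
Prime implicants: -0000, -1-10, -1101, 0-010, 0-111, 00-00, 000-0, 011-1, 0111-, 1-00-, 100-1, 11-01, 110-0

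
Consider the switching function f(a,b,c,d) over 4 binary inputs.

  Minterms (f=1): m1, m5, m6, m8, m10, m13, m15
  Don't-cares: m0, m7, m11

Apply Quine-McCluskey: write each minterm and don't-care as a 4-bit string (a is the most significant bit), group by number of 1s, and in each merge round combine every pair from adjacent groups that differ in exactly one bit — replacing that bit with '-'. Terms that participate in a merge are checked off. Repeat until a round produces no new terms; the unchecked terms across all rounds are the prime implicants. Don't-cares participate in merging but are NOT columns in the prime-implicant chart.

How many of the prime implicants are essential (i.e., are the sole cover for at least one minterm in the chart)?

[col 0] 0000*, 0001*, 0101*, 0110*, 0111*, 1000*, 1010*, 1011*, 1101*, 1111*
[col 1] -000, -101*, -111*, 0-01, 000-, 01-1*, 011-, 1-11, 10-0, 101-, 11-1*
[col 2] -1-1
Prime implicants: -000, -1-1, 0-01, 000-, 011-, 1-11, 10-0, 101-
PI chart (minterm → PIs covering it):
  1 | 0-01,000-
  5 | -1-1,0-01
  6 | 011-  (sole → essential)
  8 | -000,10-0
  10 | 10-0,101-
  13 | -1-1  (sole → essential)
  15 | -1-1,1-11
Essential prime implicants: -1-1, 011-

2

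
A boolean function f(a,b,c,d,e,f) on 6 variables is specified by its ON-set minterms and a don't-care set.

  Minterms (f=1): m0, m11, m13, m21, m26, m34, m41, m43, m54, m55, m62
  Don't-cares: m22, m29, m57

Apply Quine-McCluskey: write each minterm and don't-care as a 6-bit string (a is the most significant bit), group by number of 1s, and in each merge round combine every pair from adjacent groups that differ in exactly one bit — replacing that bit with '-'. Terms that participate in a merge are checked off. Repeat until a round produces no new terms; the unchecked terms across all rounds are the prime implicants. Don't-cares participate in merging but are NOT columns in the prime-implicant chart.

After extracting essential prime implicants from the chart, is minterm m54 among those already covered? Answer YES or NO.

[col 0] 000000, 001011*, 001101*, 010101*, 010110*, 011010, 011101*, 100010, 101001*, 101011*, 110110*, 110111*, 111001*, 111110*
[col 1] -01011, -10110, 0-1101, 01-101, 1-1001, 1010-1, 11-110, 11011-
Prime implicants: -01011, -10110, 0-1101, 000000, 01-101, 011010, 1-1001, 100010, 1010-1, 11-110, 11011-
PI chart (minterm → PIs covering it):
  0 | 000000  (sole → essential)
  11 | -01011  (sole → essential)
  13 | 0-1101  (sole → essential)
  21 | 01-101  (sole → essential)
  26 | 011010  (sole → essential)
  34 | 100010  (sole → essential)
  41 | 1-1001,1010-1
  43 | -01011,1010-1
  54 | -10110,11-110,11011-
  55 | 11011-  (sole → essential)
  62 | 11-110  (sole → essential)
Essential prime implicants: -01011, 0-1101, 000000, 01-101, 011010, 100010, 11-110, 11011-

YES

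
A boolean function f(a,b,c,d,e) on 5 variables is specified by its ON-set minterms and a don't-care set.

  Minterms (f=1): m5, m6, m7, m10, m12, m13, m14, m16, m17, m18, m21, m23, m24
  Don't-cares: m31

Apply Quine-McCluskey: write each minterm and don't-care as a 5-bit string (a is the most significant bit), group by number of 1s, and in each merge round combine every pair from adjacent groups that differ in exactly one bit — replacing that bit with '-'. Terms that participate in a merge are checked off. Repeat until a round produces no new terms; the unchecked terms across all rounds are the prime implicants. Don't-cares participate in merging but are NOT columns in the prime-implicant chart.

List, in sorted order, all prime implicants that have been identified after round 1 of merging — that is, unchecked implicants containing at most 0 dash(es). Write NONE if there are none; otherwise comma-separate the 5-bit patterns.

NONE

Round 0: 00101✓ 00110✓ 00111✓ 01010✓ 01100✓ 01101✓ 01110✓ 10000✓ 10001✓ 10010✓ 10101✓ 10111✓ 11000✓ 11111✓
Round 1: -0101✓ -0111✓ 0-101 0-110 001-1✓ 0011- 01-10 011-0 0110- 1-000 1-111 10-01 100-0 1000- 101-1✓
Round 2: -01-1
PIs = {-01-1, 0-101, 0-110, 0011-, 01-10, 011-0, 0110-, 1-000, 1-111, 10-01, 100-0, 1000-}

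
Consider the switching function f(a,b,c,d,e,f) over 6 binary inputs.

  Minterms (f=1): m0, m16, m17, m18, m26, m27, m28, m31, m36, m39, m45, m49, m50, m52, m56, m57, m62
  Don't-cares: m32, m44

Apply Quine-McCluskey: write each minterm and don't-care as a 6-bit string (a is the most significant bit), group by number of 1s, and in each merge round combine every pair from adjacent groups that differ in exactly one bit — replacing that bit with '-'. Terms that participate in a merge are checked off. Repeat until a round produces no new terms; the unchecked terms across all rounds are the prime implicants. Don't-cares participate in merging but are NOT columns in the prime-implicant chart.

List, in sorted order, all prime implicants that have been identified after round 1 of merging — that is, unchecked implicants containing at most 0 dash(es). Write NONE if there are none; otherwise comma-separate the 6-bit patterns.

[col 0] 000000*, 010000*, 010001*, 010010*, 011010*, 011011*, 011100, 011111*, 100000*, 100100*, 100111, 101100*, 101101*, 110001*, 110010*, 110100*, 111000*, 111001*, 111110
[col 1] -00000, -10001, -10010, 0-0000, 01-010, 0100-0, 01000-, 011-11, 01101-, 1-0100, 10-100, 100-00, 10110-, 11-001, 11100-
Prime implicants: -00000, -10001, -10010, 0-0000, 01-010, 0100-0, 01000-, 011-11, 01101-, 011100, 1-0100, 10-100, 100-00, 100111, 10110-, 11-001, 11100-, 111110

011100, 100111, 111110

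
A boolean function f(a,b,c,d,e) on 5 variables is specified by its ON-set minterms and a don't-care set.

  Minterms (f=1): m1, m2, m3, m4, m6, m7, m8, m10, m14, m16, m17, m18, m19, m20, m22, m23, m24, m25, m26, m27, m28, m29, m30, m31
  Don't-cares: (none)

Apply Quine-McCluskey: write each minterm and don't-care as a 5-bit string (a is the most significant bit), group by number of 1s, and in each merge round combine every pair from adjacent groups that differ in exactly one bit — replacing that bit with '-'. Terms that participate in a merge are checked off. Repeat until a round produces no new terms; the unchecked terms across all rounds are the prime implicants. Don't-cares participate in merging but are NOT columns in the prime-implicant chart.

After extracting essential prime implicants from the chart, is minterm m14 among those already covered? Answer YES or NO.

[col 0] 00001*, 00010*, 00011*, 00100*, 00110*, 00111*, 01000*, 01010*, 01110*, 10000*, 10001*, 10010*, 10011*, 10100*, 10110*, 10111*, 11000*, 11001*, 11010*, 11011*, 11100*, 11101*, 11110*, 11111*
[col 1] -0001*, -0010*, -0011*, -0100*, -0110*, -0111*, -1000*, -1010*, -1110*, 0-010*, 0-110*, 00-10*, 00-11*, 000-1*, 0001-*, 001-0*, 0011-*, 01-10*, 010-0*, 1-000*, 1-001*, 1-010*, 1-011*, 1-100*, 1-110*, 1-111*, 10-00*, 10-10*, 10-11*, 100-0*, 100-1*, 1000-*, 1001-*, 101-0*, 1011-*, 11-00*, 11-01*, 11-10*, 11-11*, 110-0*, 110-1*, 1100-*, 1101-*, 111-0*, 111-1*, 1110-*, 1111-*
[col 2] --010*, --110*, -0-10*, -0-11*, -00-1, -001-*, -01-0, -011-*, -1-10*, -10-0, 0--10*, 00-1-*, 1--00*, 1--10*, 1--11*, 1-0-0*, 1-0-1*, 1-00-*, 1-01-*, 1-1-0*, 1-11-*, 10--0*, 10-1-*, 100--*, 11--0*, 11--1*, 11-0-*, 11-1-*, 110--*, 111--*
[col 3] ---10, -0-1-, 1---0, 1--1-, 1-0--, 11---
Prime implicants: ---10, -0-1-, -00-1, -01-0, -10-0, 1---0, 1--1-, 1-0--, 11---
PI chart (minterm → PIs covering it):
  1 | -00-1  (sole → essential)
  2 | ---10,-0-1-
  3 | -0-1-,-00-1
  4 | -01-0  (sole → essential)
  6 | ---10,-0-1-,-01-0
  7 | -0-1-  (sole → essential)
  8 | -10-0  (sole → essential)
  10 | ---10,-10-0
  14 | ---10  (sole → essential)
  16 | 1---0,1-0--
  17 | -00-1,1-0--
  18 | ---10,-0-1-,1---0,1--1-,1-0--
  19 | -0-1-,-00-1,1--1-,1-0--
  20 | -01-0,1---0
  22 | ---10,-0-1-,-01-0,1---0,1--1-
  23 | -0-1-,1--1-
  24 | -10-0,1---0,1-0--,11---
  25 | 1-0--,11---
  26 | ---10,-10-0,1---0,1--1-,1-0--,11---
  27 | 1--1-,1-0--,11---
  28 | 1---0,11---
  29 | 11---  (sole → essential)
  30 | ---10,1---0,1--1-,11---
  31 | 1--1-,11---
Essential prime implicants: ---10, -0-1-, -00-1, -01-0, -10-0, 11---

YES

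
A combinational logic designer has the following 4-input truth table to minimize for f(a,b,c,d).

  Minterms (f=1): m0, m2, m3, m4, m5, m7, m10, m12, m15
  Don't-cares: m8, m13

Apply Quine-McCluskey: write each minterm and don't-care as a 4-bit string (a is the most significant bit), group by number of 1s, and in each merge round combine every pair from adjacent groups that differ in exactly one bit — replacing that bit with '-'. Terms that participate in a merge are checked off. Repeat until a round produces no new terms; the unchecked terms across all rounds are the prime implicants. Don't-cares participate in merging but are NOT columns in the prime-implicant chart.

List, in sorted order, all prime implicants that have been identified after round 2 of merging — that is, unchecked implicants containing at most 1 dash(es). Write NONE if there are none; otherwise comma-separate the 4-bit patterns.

0-11, 001-

Round 0: 0000✓ 0010✓ 0011✓ 0100✓ 0101✓ 0111✓ 1000✓ 1010✓ 1100✓ 1101✓ 1111✓
Round 1: -000✓ -010✓ -100✓ -101✓ -111✓ 0-00✓ 0-11 00-0✓ 001- 01-1✓ 010-✓ 1-00✓ 10-0✓ 11-1✓ 110-✓
Round 2: --00 -0-0 -1-1 -10-
PIs = {--00, -0-0, -1-1, -10-, 0-11, 001-}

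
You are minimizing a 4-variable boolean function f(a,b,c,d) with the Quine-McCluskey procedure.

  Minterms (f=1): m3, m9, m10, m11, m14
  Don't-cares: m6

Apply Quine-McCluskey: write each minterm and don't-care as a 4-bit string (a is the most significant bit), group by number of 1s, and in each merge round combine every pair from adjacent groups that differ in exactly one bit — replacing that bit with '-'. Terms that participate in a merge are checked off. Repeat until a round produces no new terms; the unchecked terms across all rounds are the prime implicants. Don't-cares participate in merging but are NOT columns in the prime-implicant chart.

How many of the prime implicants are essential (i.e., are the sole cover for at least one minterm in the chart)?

2

[col 0] 0011*, 0110*, 1001*, 1010*, 1011*, 1110*
[col 1] -011, -110, 1-10, 10-1, 101-
Prime implicants: -011, -110, 1-10, 10-1, 101-
PI chart (minterm → PIs covering it):
  3 | -011  (sole → essential)
  9 | 10-1  (sole → essential)
  10 | 1-10,101-
  11 | -011,10-1,101-
  14 | -110,1-10
Essential prime implicants: -011, 10-1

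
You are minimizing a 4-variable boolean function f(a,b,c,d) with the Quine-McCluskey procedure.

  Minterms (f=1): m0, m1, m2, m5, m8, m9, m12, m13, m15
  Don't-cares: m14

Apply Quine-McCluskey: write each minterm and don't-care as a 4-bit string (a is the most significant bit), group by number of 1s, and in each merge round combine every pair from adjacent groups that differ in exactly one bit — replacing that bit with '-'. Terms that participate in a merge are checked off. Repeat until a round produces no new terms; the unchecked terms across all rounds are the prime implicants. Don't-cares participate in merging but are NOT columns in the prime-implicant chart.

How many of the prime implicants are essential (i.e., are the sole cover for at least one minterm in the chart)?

3

size-2^0 implicants → 0000(✓)  0001(✓)  0010(✓)  0101(✓)  1000(✓)  1001(✓)  1100(✓)  1101(✓)  1110(✓)  1111(✓)
size-2^1 implicants → -000(✓)  -001(✓)  -101(✓)  0-01(✓)  00-0  000-(✓)  1-00(✓)  1-01(✓)  100-(✓)  11-0(✓)  11-1(✓)  110-(✓)  111-(✓)
size-2^2 implicants → --01  -00-  1-0-  11--
Unchecked terms (primes): --01, -00-, 00-0, 1-0-, 11--
Minterm coverage:
  m0 ⊆ -00-,00-0
  m1 ⊆ --01,-00-
  m2 ⊆ 00-0 [E]
  m5 ⊆ --01 [E]
  m8 ⊆ -00-,1-0-
  m9 ⊆ --01,-00-,1-0-
  m12 ⊆ 1-0-,11--
  m13 ⊆ --01,1-0-,11--
  m15 ⊆ 11-- [E]
E = {--01, 00-0, 11--}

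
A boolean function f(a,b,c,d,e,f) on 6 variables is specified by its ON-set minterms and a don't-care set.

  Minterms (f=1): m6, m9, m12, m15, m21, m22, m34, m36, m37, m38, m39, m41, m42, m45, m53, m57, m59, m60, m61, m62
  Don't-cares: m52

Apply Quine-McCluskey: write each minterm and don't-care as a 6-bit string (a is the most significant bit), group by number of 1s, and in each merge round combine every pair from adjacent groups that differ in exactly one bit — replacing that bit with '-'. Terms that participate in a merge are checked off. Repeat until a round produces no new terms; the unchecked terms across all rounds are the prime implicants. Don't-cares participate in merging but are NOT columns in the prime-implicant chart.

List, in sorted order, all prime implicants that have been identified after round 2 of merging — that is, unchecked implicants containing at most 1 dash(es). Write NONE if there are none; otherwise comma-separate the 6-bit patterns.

[col 0] 000110*, 001001*, 001100, 001111, 010101*, 010110*, 100010*, 100100*, 100101*, 100110*, 100111*, 101001*, 101010*, 101101*, 110100*, 110101*, 111001*, 111011*, 111100*, 111101*, 111110*
[col 1] -00110, -01001, -10101, 0-0110, 1-0100*, 1-0101*, 1-1001*, 1-1101*, 10-010, 10-101*, 100-10, 1001-0*, 1001-1*, 10010-*, 10011-*, 101-01*, 11-100*, 11-101*, 11010-*, 111-01*, 1110-1, 1111-0, 11110-*
[col 2] 1--101, 1-010-, 1-1-01, 1001--, 11-10-
Prime implicants: -00110, -01001, -10101, 0-0110, 001100, 001111, 1--101, 1-010-, 1-1-01, 10-010, 100-10, 1001--, 11-10-, 1110-1, 1111-0

-00110, -01001, -10101, 0-0110, 001100, 001111, 10-010, 100-10, 1110-1, 1111-0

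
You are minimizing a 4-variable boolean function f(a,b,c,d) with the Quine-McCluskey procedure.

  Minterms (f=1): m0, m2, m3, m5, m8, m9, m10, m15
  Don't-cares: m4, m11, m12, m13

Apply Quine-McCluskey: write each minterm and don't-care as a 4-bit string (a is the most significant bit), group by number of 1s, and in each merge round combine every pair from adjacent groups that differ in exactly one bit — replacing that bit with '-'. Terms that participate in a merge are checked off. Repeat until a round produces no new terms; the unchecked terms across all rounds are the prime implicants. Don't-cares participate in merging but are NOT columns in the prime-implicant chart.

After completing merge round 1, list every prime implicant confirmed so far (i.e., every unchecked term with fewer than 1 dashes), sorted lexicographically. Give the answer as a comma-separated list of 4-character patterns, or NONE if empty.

NONE

[col 0] 0000*, 0010*, 0011*, 0100*, 0101*, 1000*, 1001*, 1010*, 1011*, 1100*, 1101*, 1111*
[col 1] -000*, -010*, -011*, -100*, -101*, 0-00*, 00-0*, 001-*, 010-*, 1-00*, 1-01*, 1-11*, 10-0*, 10-1*, 100-*, 101-*, 11-1*, 110-*
[col 2] --00, -0-0, -01-, -10-, 1--1, 1-0-, 10--
Prime implicants: --00, -0-0, -01-, -10-, 1--1, 1-0-, 10--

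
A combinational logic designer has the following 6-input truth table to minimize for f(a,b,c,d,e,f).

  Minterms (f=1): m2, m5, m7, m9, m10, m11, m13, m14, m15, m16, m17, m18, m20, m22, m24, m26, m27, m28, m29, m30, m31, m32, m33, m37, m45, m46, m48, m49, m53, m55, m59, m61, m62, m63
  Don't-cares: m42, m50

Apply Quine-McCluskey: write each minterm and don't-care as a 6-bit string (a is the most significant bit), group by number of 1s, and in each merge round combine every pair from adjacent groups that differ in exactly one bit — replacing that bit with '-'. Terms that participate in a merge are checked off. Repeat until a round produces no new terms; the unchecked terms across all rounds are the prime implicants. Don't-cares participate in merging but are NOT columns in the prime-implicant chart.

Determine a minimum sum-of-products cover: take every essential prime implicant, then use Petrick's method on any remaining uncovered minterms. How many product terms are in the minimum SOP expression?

11

Round 0: 000010✓ 000101✓ 000111✓ 001001✓ 001010✓ 001011✓ 001101✓ 001110✓ 001111✓ 010000✓ 010001✓ 010010✓ 010100✓ 010110✓ 011000✓ 011010✓ 011011✓ 011100✓ 011101✓ 011110✓ 011111✓ 100000✓ 100001✓ 100101✓ 101010✓ 101101✓ 101110✓ 110000✓ 110001✓ 110010✓ 110101✓ 110111✓ 111011✓ 111101✓ 111110✓ 111111✓
Round 1: -00101✓ -01010✓ -01101✓ -01110✓ -10000✓ -10001✓ -10010✓ -11011✓ -11101✓ -11110✓ -11111✓ 0-0010✓ 0-1010✓ 0-1011✓ 0-1101✓ 0-1110✓ 0-1111✓ 00-010✓ 00-101✓ 00-111✓ 0001-1✓ 001-01✓ 001-10✓ 001-11✓ 0010-1✓ 00101-✓ 0011-1✓ 00111-✓ 01-000✓ 01-010✓ 01-100✓ 01-110✓ 010-00✓ 010-10✓ 0100-0✓ 01000-✓ 0101-0✓ 011-00✓ 011-10✓ 011-11✓ 0110-0✓ 01101-✓ 0111-0✓ 0111-1✓ 01110-✓ 01111-✓ 1-0000✓ 1-0001✓ 1-0101✓ 1-1101✓ 1-1110✓ 10-101✓ 100-01✓ 10000-✓ 101-10✓ 11-101✓ 11-111✓ 110-01✓ 1100-0✓ 11000-✓ 1101-1✓ 111-11✓ 1111-1✓ 11111-✓
Round 2: --1101 --1110 -0-101 -01-10 -100-0 -1000- -11-11 -111-1 -1111- 0--010 0-1-10✓ 0-1-11✓ 0-101-✓ 0-11-1 0-111-✓ 00-1-1 001--1 001-1-✓ 01--00✓ 01--10✓ 01-0-0✓ 01-1-0✓ 010--0✓ 011--0✓ 011-1-✓ 0111-- 1--101 1-0-01 1-000- 11-1-1
Round 3: 0-1-1- 01---0
PIs = {--1101, --1110, -0-101, -01-10, -100-0, -1000-, -11-11, -111-1, -1111-, 0--010, 0-1-1-, 0-11-1, 00-1-1, 001--1, 01---0, 0111--, 1--101, 1-0-01, 1-000-, 11-1-1}
Coverage chart:
  m2: 0--010 ←essential
  m5: -0-101,00-1-1
  m7: 00-1-1 ←essential
  m9: 001--1 ←essential
  m10: -01-10,0--010,0-1-1-
  m11: 0-1-1-,001--1
  m13: --1101,-0-101,0-11-1,00-1-1,001--1
  m14: --1110,-01-10,0-1-1-
  m15: 0-1-1-,0-11-1,00-1-1,001--1
  m16: -100-0,-1000-,01---0
  m17: -1000- ←essential
  m18: -100-0,0--010,01---0
  m20: 01---0 ←essential
  m22: 01---0 ←essential
  m24: 01---0 ←essential
  m26: 0--010,0-1-1-,01---0
  m27: -11-11,0-1-1-
  m28: 01---0,0111--
  m29: --1101,-111-1,0-11-1,0111--
  m30: --1110,-1111-,0-1-1-,01---0,0111--
  m31: -11-11,-111-1,-1111-,0-1-1-,0-11-1,0111--
  m32: 1-000- ←essential
  m33: 1-0-01,1-000-
  m37: -0-101,1--101,1-0-01
  m45: --1101,-0-101,1--101
  m46: --1110,-01-10
  m48: -100-0,-1000-,1-000-
  m49: -1000-,1-0-01,1-000-
  m53: 1--101,1-0-01,11-1-1
  m55: 11-1-1 ←essential
  m59: -11-11 ←essential
  m61: --1101,-111-1,1--101,11-1-1
  m62: --1110,-1111-
  m63: -11-11,-111-1,-1111-,11-1-1
Essential: -1000-, -11-11, 0--010, 00-1-1, 001--1, 01---0, 1-000-, 11-1-1
Petrick residual → --1101, --1110, -0-101
Min cover (11 terms): cde'f + cdef' + b'de'f + bc'd'e' + bcef + a'd'ef' + a'b'df + a'b'cf + a'bf' + ac'd'e' + abdf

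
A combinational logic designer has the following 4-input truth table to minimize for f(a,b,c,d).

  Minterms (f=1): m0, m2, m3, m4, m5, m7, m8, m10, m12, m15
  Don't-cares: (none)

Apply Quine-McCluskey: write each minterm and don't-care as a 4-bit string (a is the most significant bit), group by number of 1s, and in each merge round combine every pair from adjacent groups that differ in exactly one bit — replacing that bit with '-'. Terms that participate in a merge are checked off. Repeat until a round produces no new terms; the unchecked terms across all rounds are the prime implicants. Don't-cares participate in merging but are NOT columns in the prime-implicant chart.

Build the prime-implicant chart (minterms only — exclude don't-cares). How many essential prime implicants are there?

Round 0: 0000✓ 0010✓ 0011✓ 0100✓ 0101✓ 0111✓ 1000✓ 1010✓ 1100✓ 1111✓
Round 1: -000✓ -010✓ -100✓ -111 0-00✓ 0-11 00-0✓ 001- 01-1 010- 1-00✓ 10-0✓
Round 2: --00 -0-0
PIs = {--00, -0-0, -111, 0-11, 001-, 01-1, 010-}
Coverage chart:
  m0: --00,-0-0
  m2: -0-0,001-
  m3: 0-11,001-
  m4: --00,010-
  m5: 01-1,010-
  m7: -111,0-11,01-1
  m8: --00,-0-0
  m10: -0-0 ←essential
  m12: --00 ←essential
  m15: -111 ←essential
Essential: --00, -0-0, -111

3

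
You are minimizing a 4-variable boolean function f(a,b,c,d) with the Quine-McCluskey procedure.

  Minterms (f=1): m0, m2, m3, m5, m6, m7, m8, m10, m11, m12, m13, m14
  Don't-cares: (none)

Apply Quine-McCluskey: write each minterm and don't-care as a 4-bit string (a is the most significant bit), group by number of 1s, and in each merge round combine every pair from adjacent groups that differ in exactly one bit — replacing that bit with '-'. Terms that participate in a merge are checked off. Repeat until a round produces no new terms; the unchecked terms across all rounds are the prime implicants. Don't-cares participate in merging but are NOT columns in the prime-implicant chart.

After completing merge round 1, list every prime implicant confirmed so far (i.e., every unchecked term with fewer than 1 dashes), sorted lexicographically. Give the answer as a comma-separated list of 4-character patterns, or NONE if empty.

Round 0: 0000✓ 0010✓ 0011✓ 0101✓ 0110✓ 0111✓ 1000✓ 1010✓ 1011✓ 1100✓ 1101✓ 1110✓
Round 1: -000✓ -010✓ -011✓ -101 -110✓ 0-10✓ 0-11✓ 00-0✓ 001-✓ 01-1 011-✓ 1-00✓ 1-10✓ 10-0✓ 101-✓ 11-0✓ 110-
Round 2: --10 -0-0 -01- 0-1- 1--0
PIs = {--10, -0-0, -01-, -101, 0-1-, 01-1, 1--0, 110-}

NONE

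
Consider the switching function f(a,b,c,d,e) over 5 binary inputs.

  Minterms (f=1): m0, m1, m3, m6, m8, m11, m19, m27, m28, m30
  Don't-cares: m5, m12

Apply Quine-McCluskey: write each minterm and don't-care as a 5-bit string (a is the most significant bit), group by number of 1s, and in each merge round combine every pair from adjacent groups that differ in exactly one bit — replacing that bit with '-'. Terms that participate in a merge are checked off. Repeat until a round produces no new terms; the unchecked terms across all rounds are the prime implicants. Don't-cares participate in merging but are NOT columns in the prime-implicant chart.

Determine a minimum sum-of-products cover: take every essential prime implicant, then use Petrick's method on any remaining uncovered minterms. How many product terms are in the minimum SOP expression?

5

Round 0: 00000✓ 00001✓ 00011✓ 00101✓ 00110 01000✓ 01011✓ 01100✓ 10011✓ 11011✓ 11100✓ 11110✓
Round 1: -0011✓ -1011✓ -1100 0-000 0-011✓ 00-01 000-1 0000- 01-00 1-011✓ 111-0
Round 2: --011
PIs = {--011, -1100, 0-000, 00-01, 000-1, 0000-, 00110, 01-00, 111-0}
Coverage chart:
  m0: 0-000,0000-
  m1: 00-01,000-1,0000-
  m3: --011,000-1
  m6: 00110 ←essential
  m8: 0-000,01-00
  m11: --011 ←essential
  m19: --011 ←essential
  m27: --011 ←essential
  m28: -1100,111-0
  m30: 111-0 ←essential
Essential: --011, 00110, 111-0
Petrick residual → 0-000, 00-01
Min cover (5 terms): c'de + a'c'd'e' + a'b'd'e + a'b'cde' + abce'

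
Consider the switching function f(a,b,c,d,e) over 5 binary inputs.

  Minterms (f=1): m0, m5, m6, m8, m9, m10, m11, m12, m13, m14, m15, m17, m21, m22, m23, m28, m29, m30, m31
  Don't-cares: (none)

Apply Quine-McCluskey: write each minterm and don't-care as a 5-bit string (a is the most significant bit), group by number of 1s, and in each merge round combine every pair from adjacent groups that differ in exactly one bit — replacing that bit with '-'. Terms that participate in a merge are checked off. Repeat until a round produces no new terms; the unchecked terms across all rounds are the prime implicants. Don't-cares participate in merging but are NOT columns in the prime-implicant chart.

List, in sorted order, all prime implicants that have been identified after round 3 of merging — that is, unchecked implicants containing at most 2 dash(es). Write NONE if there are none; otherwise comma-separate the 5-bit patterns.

size-2^0 implicants → 00000(✓)  00101(✓)  00110(✓)  01000(✓)  01001(✓)  01010(✓)  01011(✓)  01100(✓)  01101(✓)  01110(✓)  01111(✓)  10001(✓)  10101(✓)  10110(✓)  10111(✓)  11100(✓)  11101(✓)  11110(✓)  11111(✓)
size-2^1 implicants → -0101(✓)  -0110(✓)  -1100(✓)  -1101(✓)  -1110(✓)  -1111(✓)  0-000  0-101(✓)  0-110(✓)  01-00(✓)  01-01(✓)  01-10(✓)  01-11(✓)  010-0(✓)  010-1(✓)  0100-(✓)  0101-(✓)  011-0(✓)  011-1(✓)  0110-(✓)  0111-(✓)  1-101(✓)  1-110(✓)  1-111(✓)  10-01  101-1(✓)  1011-(✓)  111-0(✓)  111-1(✓)  1110-(✓)  1111-(✓)
size-2^2 implicants → --101  --110  -11-0(✓)  -11-1(✓)  -110-(✓)  -111-(✓)  01--0(✓)  01--1(✓)  01-0-(✓)  01-1-(✓)  010--(✓)  011--(✓)  1-1-1  1-11-  111--(✓)
size-2^3 implicants → -11--  01---
Unchecked terms (primes): --101, --110, -11--, 0-000, 01---, 1-1-1, 1-11-, 10-01

--101, --110, 0-000, 1-1-1, 1-11-, 10-01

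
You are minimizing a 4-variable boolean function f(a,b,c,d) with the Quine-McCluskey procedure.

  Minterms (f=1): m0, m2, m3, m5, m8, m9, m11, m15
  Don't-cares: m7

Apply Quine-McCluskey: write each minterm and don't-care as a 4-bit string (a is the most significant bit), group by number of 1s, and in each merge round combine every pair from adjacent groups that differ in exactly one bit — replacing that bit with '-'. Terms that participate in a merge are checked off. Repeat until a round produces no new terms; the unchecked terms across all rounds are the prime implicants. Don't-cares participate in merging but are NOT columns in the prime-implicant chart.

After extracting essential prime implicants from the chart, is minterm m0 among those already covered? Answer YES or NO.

NO

Round 0: 0000✓ 0010✓ 0011✓ 0101✓ 0111✓ 1000✓ 1001✓ 1011✓ 1111✓
Round 1: -000 -011✓ -111✓ 0-11✓ 00-0 001- 01-1 1-11✓ 10-1 100-
Round 2: --11
PIs = {--11, -000, 00-0, 001-, 01-1, 10-1, 100-}
Coverage chart:
  m0: -000,00-0
  m2: 00-0,001-
  m3: --11,001-
  m5: 01-1 ←essential
  m8: -000,100-
  m9: 10-1,100-
  m11: --11,10-1
  m15: --11 ←essential
Essential: --11, 01-1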